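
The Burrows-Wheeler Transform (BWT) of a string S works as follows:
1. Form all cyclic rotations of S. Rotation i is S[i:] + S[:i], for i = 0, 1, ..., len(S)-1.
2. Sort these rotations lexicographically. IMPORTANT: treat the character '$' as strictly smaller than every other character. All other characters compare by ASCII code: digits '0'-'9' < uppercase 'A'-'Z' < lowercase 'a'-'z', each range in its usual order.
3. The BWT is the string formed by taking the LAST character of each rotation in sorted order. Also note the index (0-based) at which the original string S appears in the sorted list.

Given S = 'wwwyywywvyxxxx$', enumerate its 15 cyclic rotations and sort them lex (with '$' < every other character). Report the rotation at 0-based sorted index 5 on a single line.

All 15 rotations (rotation i = S[i:]+S[:i]):
  rot[0] = wwwyywywvyxxxx$
  rot[1] = wwyywywvyxxxx$w
  rot[2] = wyywywvyxxxx$ww
  rot[3] = yywywvyxxxx$www
  rot[4] = ywywvyxxxx$wwwy
  rot[5] = wywvyxxxx$wwwyy
  rot[6] = ywvyxxxx$wwwyyw
  rot[7] = wvyxxxx$wwwyywy
  rot[8] = vyxxxx$wwwyywyw
  rot[9] = yxxxx$wwwyywywv
  rot[10] = xxxx$wwwyywywvy
  rot[11] = xxx$wwwyywywvyx
  rot[12] = xx$wwwyywywvyxx
  rot[13] = x$wwwyywywvyxxx
  rot[14] = $wwwyywywvyxxxx
Sorted (with $ < everything):
  sorted[0] = $wwwyywywvyxxxx
  sorted[1] = vyxxxx$wwwyywyw
  sorted[2] = wvyxxxx$wwwyywy
  sorted[3] = wwwyywywvyxxxx$
  sorted[4] = wwyywywvyxxxx$w
  sorted[5] = wywvyxxxx$wwwyy
  sorted[6] = wyywywvyxxxx$ww
  sorted[7] = x$wwwyywywvyxxx
  sorted[8] = xx$wwwyywywvyxx
  sorted[9] = xxx$wwwyywywvyx
  sorted[10] = xxxx$wwwyywywvy
  sorted[11] = ywvyxxxx$wwwyyw
  sorted[12] = ywywvyxxxx$wwwy
  sorted[13] = yxxxx$wwwyywywv
  sorted[14] = yywywvyxxxx$www
sorted[5] = wywvyxxxx$wwwyy

Answer: wywvyxxxx$wwwyy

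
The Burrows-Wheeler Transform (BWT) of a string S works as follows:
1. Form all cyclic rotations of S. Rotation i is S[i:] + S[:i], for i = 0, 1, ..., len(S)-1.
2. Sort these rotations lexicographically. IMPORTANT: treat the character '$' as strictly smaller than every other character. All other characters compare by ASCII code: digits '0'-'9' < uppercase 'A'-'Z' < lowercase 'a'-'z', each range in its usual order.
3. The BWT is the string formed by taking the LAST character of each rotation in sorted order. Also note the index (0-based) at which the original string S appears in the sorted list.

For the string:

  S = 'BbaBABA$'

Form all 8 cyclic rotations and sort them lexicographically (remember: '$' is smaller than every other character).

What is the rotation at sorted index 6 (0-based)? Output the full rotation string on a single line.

Answer: aBABA$Bb

Derivation:
All 8 rotations (rotation i = S[i:]+S[:i]):
  rot[0] = BbaBABA$
  rot[1] = baBABA$B
  rot[2] = aBABA$Bb
  rot[3] = BABA$Bba
  rot[4] = ABA$BbaB
  rot[5] = BA$BbaBA
  rot[6] = A$BbaBAB
  rot[7] = $BbaBABA
Sorted (with $ < everything):
  sorted[0] = $BbaBABA
  sorted[1] = A$BbaBAB
  sorted[2] = ABA$BbaB
  sorted[3] = BA$BbaBA
  sorted[4] = BABA$Bba
  sorted[5] = BbaBABA$
  sorted[6] = aBABA$Bb
  sorted[7] = baBABA$B
sorted[6] = aBABA$Bb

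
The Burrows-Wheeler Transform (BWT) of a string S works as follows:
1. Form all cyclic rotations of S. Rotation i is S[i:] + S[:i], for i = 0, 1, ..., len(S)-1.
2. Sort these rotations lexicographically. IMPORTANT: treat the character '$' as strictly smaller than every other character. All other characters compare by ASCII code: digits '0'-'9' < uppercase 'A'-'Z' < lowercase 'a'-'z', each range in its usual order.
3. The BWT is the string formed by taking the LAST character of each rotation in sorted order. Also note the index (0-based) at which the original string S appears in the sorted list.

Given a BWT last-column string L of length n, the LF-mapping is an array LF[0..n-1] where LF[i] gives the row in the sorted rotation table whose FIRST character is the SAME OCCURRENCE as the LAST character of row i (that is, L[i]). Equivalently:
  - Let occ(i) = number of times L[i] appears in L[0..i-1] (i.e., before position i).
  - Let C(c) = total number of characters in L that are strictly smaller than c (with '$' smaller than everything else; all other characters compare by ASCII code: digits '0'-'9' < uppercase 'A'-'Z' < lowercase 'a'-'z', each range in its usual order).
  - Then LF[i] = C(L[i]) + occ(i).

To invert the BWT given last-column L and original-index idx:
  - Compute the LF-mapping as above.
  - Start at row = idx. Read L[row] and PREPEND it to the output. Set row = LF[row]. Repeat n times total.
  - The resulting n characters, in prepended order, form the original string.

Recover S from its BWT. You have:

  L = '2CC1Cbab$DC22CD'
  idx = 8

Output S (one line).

Answer: CDCbC12DbC2aC2$

Derivation:
LF mapping: 2 5 6 1 7 13 12 14 0 10 8 3 4 9 11
Walk LF starting at row 8, prepending L[row]:
  step 1: row=8, L[8]='$', prepend. Next row=LF[8]=0
  step 2: row=0, L[0]='2', prepend. Next row=LF[0]=2
  step 3: row=2, L[2]='C', prepend. Next row=LF[2]=6
  step 4: row=6, L[6]='a', prepend. Next row=LF[6]=12
  step 5: row=12, L[12]='2', prepend. Next row=LF[12]=4
  step 6: row=4, L[4]='C', prepend. Next row=LF[4]=7
  step 7: row=7, L[7]='b', prepend. Next row=LF[7]=14
  step 8: row=14, L[14]='D', prepend. Next row=LF[14]=11
  step 9: row=11, L[11]='2', prepend. Next row=LF[11]=3
  step 10: row=3, L[3]='1', prepend. Next row=LF[3]=1
  step 11: row=1, L[1]='C', prepend. Next row=LF[1]=5
  step 12: row=5, L[5]='b', prepend. Next row=LF[5]=13
  step 13: row=13, L[13]='C', prepend. Next row=LF[13]=9
  step 14: row=9, L[9]='D', prepend. Next row=LF[9]=10
  step 15: row=10, L[10]='C', prepend. Next row=LF[10]=8
Reversed output: CDCbC12DbC2aC2$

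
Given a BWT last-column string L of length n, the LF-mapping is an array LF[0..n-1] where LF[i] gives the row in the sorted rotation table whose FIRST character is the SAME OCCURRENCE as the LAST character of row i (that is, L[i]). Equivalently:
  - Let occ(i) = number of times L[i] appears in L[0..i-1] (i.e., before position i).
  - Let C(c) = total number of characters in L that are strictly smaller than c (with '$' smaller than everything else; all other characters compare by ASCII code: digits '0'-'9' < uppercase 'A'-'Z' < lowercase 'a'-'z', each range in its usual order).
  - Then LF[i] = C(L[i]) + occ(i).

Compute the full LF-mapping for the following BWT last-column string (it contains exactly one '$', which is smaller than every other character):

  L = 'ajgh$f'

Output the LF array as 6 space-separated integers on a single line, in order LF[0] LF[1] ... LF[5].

Char counts: '$':1, 'a':1, 'f':1, 'g':1, 'h':1, 'j':1
C (first-col start): C('$')=0, C('a')=1, C('f')=2, C('g')=3, C('h')=4, C('j')=5
L[0]='a': occ=0, LF[0]=C('a')+0=1+0=1
L[1]='j': occ=0, LF[1]=C('j')+0=5+0=5
L[2]='g': occ=0, LF[2]=C('g')+0=3+0=3
L[3]='h': occ=0, LF[3]=C('h')+0=4+0=4
L[4]='$': occ=0, LF[4]=C('$')+0=0+0=0
L[5]='f': occ=0, LF[5]=C('f')+0=2+0=2

Answer: 1 5 3 4 0 2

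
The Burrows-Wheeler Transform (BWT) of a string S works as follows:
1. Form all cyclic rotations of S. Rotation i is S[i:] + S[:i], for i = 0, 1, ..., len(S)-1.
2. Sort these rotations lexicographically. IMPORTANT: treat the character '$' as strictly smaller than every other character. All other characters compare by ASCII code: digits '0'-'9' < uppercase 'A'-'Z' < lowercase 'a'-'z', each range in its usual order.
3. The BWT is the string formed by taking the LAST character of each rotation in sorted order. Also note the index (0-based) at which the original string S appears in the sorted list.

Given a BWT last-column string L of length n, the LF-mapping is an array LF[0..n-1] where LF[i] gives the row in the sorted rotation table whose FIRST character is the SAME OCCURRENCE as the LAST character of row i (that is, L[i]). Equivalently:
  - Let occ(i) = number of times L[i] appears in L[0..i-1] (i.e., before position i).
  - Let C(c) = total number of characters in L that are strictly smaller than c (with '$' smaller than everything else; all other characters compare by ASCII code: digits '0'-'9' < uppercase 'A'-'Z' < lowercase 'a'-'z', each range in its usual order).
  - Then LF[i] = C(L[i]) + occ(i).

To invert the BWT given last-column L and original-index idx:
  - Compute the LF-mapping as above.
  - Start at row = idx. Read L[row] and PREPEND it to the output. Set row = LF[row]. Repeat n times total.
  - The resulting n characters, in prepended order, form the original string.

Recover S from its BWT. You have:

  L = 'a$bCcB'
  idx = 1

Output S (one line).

Answer: BcbCa$

Derivation:
LF mapping: 3 0 4 2 5 1
Walk LF starting at row 1, prepending L[row]:
  step 1: row=1, L[1]='$', prepend. Next row=LF[1]=0
  step 2: row=0, L[0]='a', prepend. Next row=LF[0]=3
  step 3: row=3, L[3]='C', prepend. Next row=LF[3]=2
  step 4: row=2, L[2]='b', prepend. Next row=LF[2]=4
  step 5: row=4, L[4]='c', prepend. Next row=LF[4]=5
  step 6: row=5, L[5]='B', prepend. Next row=LF[5]=1
Reversed output: BcbCa$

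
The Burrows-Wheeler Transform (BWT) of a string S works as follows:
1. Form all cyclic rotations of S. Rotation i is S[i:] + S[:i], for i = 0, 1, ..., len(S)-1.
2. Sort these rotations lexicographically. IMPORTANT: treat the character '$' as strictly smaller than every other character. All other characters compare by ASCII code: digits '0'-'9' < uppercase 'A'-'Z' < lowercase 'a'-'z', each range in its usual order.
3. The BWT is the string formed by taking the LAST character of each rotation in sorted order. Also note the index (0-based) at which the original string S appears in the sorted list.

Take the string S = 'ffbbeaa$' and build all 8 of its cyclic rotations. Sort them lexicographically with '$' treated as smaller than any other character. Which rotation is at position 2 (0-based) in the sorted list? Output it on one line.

Answer: aa$ffbbe

Derivation:
All 8 rotations (rotation i = S[i:]+S[:i]):
  rot[0] = ffbbeaa$
  rot[1] = fbbeaa$f
  rot[2] = bbeaa$ff
  rot[3] = beaa$ffb
  rot[4] = eaa$ffbb
  rot[5] = aa$ffbbe
  rot[6] = a$ffbbea
  rot[7] = $ffbbeaa
Sorted (with $ < everything):
  sorted[0] = $ffbbeaa
  sorted[1] = a$ffbbea
  sorted[2] = aa$ffbbe
  sorted[3] = bbeaa$ff
  sorted[4] = beaa$ffb
  sorted[5] = eaa$ffbb
  sorted[6] = fbbeaa$f
  sorted[7] = ffbbeaa$
sorted[2] = aa$ffbbe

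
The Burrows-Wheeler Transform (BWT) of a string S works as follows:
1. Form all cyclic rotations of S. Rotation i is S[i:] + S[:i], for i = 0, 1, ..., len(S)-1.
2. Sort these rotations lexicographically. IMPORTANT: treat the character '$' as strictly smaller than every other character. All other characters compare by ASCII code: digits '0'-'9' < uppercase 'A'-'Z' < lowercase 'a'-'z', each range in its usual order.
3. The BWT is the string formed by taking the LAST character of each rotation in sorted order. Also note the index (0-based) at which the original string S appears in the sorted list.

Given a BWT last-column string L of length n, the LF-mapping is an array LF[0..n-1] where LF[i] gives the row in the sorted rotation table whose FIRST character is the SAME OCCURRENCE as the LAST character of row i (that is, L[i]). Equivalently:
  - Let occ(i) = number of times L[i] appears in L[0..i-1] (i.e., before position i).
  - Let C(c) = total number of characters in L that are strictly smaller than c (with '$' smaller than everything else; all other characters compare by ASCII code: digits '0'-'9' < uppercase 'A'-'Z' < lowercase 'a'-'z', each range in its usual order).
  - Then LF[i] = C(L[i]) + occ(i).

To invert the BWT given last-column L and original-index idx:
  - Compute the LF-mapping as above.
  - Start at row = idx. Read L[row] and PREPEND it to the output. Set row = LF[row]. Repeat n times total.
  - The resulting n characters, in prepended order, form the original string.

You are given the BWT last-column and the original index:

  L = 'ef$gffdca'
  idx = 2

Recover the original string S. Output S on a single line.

LF mapping: 4 5 0 8 6 7 3 2 1
Walk LF starting at row 2, prepending L[row]:
  step 1: row=2, L[2]='$', prepend. Next row=LF[2]=0
  step 2: row=0, L[0]='e', prepend. Next row=LF[0]=4
  step 3: row=4, L[4]='f', prepend. Next row=LF[4]=6
  step 4: row=6, L[6]='d', prepend. Next row=LF[6]=3
  step 5: row=3, L[3]='g', prepend. Next row=LF[3]=8
  step 6: row=8, L[8]='a', prepend. Next row=LF[8]=1
  step 7: row=1, L[1]='f', prepend. Next row=LF[1]=5
  step 8: row=5, L[5]='f', prepend. Next row=LF[5]=7
  step 9: row=7, L[7]='c', prepend. Next row=LF[7]=2
Reversed output: cffagdfe$

Answer: cffagdfe$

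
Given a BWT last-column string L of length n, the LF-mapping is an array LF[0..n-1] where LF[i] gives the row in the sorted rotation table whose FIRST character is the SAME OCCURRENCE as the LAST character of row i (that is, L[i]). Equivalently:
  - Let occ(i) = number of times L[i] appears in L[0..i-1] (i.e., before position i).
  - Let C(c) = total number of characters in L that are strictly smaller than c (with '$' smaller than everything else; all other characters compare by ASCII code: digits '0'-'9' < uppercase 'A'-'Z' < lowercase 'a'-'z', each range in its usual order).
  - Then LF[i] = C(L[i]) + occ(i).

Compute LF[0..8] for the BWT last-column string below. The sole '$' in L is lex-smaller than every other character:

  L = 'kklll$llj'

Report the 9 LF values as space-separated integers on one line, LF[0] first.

Answer: 2 3 4 5 6 0 7 8 1

Derivation:
Char counts: '$':1, 'j':1, 'k':2, 'l':5
C (first-col start): C('$')=0, C('j')=1, C('k')=2, C('l')=4
L[0]='k': occ=0, LF[0]=C('k')+0=2+0=2
L[1]='k': occ=1, LF[1]=C('k')+1=2+1=3
L[2]='l': occ=0, LF[2]=C('l')+0=4+0=4
L[3]='l': occ=1, LF[3]=C('l')+1=4+1=5
L[4]='l': occ=2, LF[4]=C('l')+2=4+2=6
L[5]='$': occ=0, LF[5]=C('$')+0=0+0=0
L[6]='l': occ=3, LF[6]=C('l')+3=4+3=7
L[7]='l': occ=4, LF[7]=C('l')+4=4+4=8
L[8]='j': occ=0, LF[8]=C('j')+0=1+0=1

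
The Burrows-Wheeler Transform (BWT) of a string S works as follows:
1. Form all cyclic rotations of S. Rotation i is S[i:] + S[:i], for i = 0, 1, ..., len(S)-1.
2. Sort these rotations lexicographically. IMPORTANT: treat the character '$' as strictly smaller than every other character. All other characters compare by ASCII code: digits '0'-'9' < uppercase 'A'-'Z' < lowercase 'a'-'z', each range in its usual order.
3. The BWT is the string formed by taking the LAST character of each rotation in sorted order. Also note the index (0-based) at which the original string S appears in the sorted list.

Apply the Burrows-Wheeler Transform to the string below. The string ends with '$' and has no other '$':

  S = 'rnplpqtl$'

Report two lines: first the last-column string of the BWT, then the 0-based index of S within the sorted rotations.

All 9 rotations (rotation i = S[i:]+S[:i]):
  rot[0] = rnplpqtl$
  rot[1] = nplpqtl$r
  rot[2] = plpqtl$rn
  rot[3] = lpqtl$rnp
  rot[4] = pqtl$rnpl
  rot[5] = qtl$rnplp
  rot[6] = tl$rnplpq
  rot[7] = l$rnplpqt
  rot[8] = $rnplpqtl
Sorted (with $ < everything):
  sorted[0] = $rnplpqtl  (last char: 'l')
  sorted[1] = l$rnplpqt  (last char: 't')
  sorted[2] = lpqtl$rnp  (last char: 'p')
  sorted[3] = nplpqtl$r  (last char: 'r')
  sorted[4] = plpqtl$rn  (last char: 'n')
  sorted[5] = pqtl$rnpl  (last char: 'l')
  sorted[6] = qtl$rnplp  (last char: 'p')
  sorted[7] = rnplpqtl$  (last char: '$')
  sorted[8] = tl$rnplpq  (last char: 'q')
Last column: ltprnlp$q
Original string S is at sorted index 7

Answer: ltprnlp$q
7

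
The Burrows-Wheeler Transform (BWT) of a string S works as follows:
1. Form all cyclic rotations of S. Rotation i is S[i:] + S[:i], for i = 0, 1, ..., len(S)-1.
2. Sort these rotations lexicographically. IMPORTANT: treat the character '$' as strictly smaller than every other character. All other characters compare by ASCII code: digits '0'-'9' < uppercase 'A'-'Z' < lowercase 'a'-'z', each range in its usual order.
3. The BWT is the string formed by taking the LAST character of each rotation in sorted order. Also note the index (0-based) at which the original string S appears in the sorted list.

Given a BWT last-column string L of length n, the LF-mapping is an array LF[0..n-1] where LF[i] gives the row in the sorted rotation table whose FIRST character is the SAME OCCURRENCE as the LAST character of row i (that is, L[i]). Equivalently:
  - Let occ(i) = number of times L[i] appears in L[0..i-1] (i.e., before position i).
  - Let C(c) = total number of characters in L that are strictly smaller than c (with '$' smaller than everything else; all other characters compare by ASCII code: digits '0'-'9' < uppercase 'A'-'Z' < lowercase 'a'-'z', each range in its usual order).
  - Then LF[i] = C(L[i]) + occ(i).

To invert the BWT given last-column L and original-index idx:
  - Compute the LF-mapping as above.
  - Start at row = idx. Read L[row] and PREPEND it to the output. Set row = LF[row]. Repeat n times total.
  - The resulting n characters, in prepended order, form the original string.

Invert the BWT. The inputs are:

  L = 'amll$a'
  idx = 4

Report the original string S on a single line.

LF mapping: 1 5 3 4 0 2
Walk LF starting at row 4, prepending L[row]:
  step 1: row=4, L[4]='$', prepend. Next row=LF[4]=0
  step 2: row=0, L[0]='a', prepend. Next row=LF[0]=1
  step 3: row=1, L[1]='m', prepend. Next row=LF[1]=5
  step 4: row=5, L[5]='a', prepend. Next row=LF[5]=2
  step 5: row=2, L[2]='l', prepend. Next row=LF[2]=3
  step 6: row=3, L[3]='l', prepend. Next row=LF[3]=4
Reversed output: llama$

Answer: llama$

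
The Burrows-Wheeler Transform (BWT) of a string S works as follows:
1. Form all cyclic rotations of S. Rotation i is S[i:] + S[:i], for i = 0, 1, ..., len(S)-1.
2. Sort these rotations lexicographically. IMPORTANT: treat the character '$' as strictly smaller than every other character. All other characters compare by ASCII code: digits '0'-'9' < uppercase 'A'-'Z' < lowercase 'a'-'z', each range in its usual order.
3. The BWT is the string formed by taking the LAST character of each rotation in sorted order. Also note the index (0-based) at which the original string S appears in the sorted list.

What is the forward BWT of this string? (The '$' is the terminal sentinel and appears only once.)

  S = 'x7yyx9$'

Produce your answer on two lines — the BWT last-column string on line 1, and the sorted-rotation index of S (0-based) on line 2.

All 7 rotations (rotation i = S[i:]+S[:i]):
  rot[0] = x7yyx9$
  rot[1] = 7yyx9$x
  rot[2] = yyx9$x7
  rot[3] = yx9$x7y
  rot[4] = x9$x7yy
  rot[5] = 9$x7yyx
  rot[6] = $x7yyx9
Sorted (with $ < everything):
  sorted[0] = $x7yyx9  (last char: '9')
  sorted[1] = 7yyx9$x  (last char: 'x')
  sorted[2] = 9$x7yyx  (last char: 'x')
  sorted[3] = x7yyx9$  (last char: '$')
  sorted[4] = x9$x7yy  (last char: 'y')
  sorted[5] = yx9$x7y  (last char: 'y')
  sorted[6] = yyx9$x7  (last char: '7')
Last column: 9xx$yy7
Original string S is at sorted index 3

Answer: 9xx$yy7
3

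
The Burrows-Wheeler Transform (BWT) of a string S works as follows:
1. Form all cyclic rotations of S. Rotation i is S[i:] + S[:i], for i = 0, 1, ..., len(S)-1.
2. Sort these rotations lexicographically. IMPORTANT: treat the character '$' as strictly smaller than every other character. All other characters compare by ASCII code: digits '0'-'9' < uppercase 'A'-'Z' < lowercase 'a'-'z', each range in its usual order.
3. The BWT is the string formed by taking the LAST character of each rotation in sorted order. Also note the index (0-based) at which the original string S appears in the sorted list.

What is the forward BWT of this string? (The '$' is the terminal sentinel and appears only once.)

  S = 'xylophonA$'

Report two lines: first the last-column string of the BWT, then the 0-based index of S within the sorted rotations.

Answer: Anpyohlo$x
8

Derivation:
All 10 rotations (rotation i = S[i:]+S[:i]):
  rot[0] = xylophonA$
  rot[1] = ylophonA$x
  rot[2] = lophonA$xy
  rot[3] = ophonA$xyl
  rot[4] = phonA$xylo
  rot[5] = honA$xylop
  rot[6] = onA$xyloph
  rot[7] = nA$xylopho
  rot[8] = A$xylophon
  rot[9] = $xylophonA
Sorted (with $ < everything):
  sorted[0] = $xylophonA  (last char: 'A')
  sorted[1] = A$xylophon  (last char: 'n')
  sorted[2] = honA$xylop  (last char: 'p')
  sorted[3] = lophonA$xy  (last char: 'y')
  sorted[4] = nA$xylopho  (last char: 'o')
  sorted[5] = onA$xyloph  (last char: 'h')
  sorted[6] = ophonA$xyl  (last char: 'l')
  sorted[7] = phonA$xylo  (last char: 'o')
  sorted[8] = xylophonA$  (last char: '$')
  sorted[9] = ylophonA$x  (last char: 'x')
Last column: Anpyohlo$x
Original string S is at sorted index 8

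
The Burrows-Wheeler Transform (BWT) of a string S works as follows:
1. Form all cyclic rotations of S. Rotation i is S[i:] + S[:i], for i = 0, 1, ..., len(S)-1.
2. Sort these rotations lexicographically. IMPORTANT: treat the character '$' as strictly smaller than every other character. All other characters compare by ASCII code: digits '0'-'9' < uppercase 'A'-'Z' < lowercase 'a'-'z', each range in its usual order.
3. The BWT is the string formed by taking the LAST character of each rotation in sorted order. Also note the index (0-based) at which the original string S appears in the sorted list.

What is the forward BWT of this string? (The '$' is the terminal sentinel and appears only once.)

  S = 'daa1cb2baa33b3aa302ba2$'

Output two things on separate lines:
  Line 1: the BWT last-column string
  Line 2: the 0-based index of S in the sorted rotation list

Answer: 23aa0baab3abaad3bc3221$
22

Derivation:
All 23 rotations (rotation i = S[i:]+S[:i]):
  rot[0] = daa1cb2baa33b3aa302ba2$
  rot[1] = aa1cb2baa33b3aa302ba2$d
  rot[2] = a1cb2baa33b3aa302ba2$da
  rot[3] = 1cb2baa33b3aa302ba2$daa
  rot[4] = cb2baa33b3aa302ba2$daa1
  rot[5] = b2baa33b3aa302ba2$daa1c
  rot[6] = 2baa33b3aa302ba2$daa1cb
  rot[7] = baa33b3aa302ba2$daa1cb2
  rot[8] = aa33b3aa302ba2$daa1cb2b
  rot[9] = a33b3aa302ba2$daa1cb2ba
  rot[10] = 33b3aa302ba2$daa1cb2baa
  rot[11] = 3b3aa302ba2$daa1cb2baa3
  rot[12] = b3aa302ba2$daa1cb2baa33
  rot[13] = 3aa302ba2$daa1cb2baa33b
  rot[14] = aa302ba2$daa1cb2baa33b3
  rot[15] = a302ba2$daa1cb2baa33b3a
  rot[16] = 302ba2$daa1cb2baa33b3aa
  rot[17] = 02ba2$daa1cb2baa33b3aa3
  rot[18] = 2ba2$daa1cb2baa33b3aa30
  rot[19] = ba2$daa1cb2baa33b3aa302
  rot[20] = a2$daa1cb2baa33b3aa302b
  rot[21] = 2$daa1cb2baa33b3aa302ba
  rot[22] = $daa1cb2baa33b3aa302ba2
Sorted (with $ < everything):
  sorted[0] = $daa1cb2baa33b3aa302ba2  (last char: '2')
  sorted[1] = 02ba2$daa1cb2baa33b3aa3  (last char: '3')
  sorted[2] = 1cb2baa33b3aa302ba2$daa  (last char: 'a')
  sorted[3] = 2$daa1cb2baa33b3aa302ba  (last char: 'a')
  sorted[4] = 2ba2$daa1cb2baa33b3aa30  (last char: '0')
  sorted[5] = 2baa33b3aa302ba2$daa1cb  (last char: 'b')
  sorted[6] = 302ba2$daa1cb2baa33b3aa  (last char: 'a')
  sorted[7] = 33b3aa302ba2$daa1cb2baa  (last char: 'a')
  sorted[8] = 3aa302ba2$daa1cb2baa33b  (last char: 'b')
  sorted[9] = 3b3aa302ba2$daa1cb2baa3  (last char: '3')
  sorted[10] = a1cb2baa33b3aa302ba2$da  (last char: 'a')
  sorted[11] = a2$daa1cb2baa33b3aa302b  (last char: 'b')
  sorted[12] = a302ba2$daa1cb2baa33b3a  (last char: 'a')
  sorted[13] = a33b3aa302ba2$daa1cb2ba  (last char: 'a')
  sorted[14] = aa1cb2baa33b3aa302ba2$d  (last char: 'd')
  sorted[15] = aa302ba2$daa1cb2baa33b3  (last char: '3')
  sorted[16] = aa33b3aa302ba2$daa1cb2b  (last char: 'b')
  sorted[17] = b2baa33b3aa302ba2$daa1c  (last char: 'c')
  sorted[18] = b3aa302ba2$daa1cb2baa33  (last char: '3')
  sorted[19] = ba2$daa1cb2baa33b3aa302  (last char: '2')
  sorted[20] = baa33b3aa302ba2$daa1cb2  (last char: '2')
  sorted[21] = cb2baa33b3aa302ba2$daa1  (last char: '1')
  sorted[22] = daa1cb2baa33b3aa302ba2$  (last char: '$')
Last column: 23aa0baab3abaad3bc3221$
Original string S is at sorted index 22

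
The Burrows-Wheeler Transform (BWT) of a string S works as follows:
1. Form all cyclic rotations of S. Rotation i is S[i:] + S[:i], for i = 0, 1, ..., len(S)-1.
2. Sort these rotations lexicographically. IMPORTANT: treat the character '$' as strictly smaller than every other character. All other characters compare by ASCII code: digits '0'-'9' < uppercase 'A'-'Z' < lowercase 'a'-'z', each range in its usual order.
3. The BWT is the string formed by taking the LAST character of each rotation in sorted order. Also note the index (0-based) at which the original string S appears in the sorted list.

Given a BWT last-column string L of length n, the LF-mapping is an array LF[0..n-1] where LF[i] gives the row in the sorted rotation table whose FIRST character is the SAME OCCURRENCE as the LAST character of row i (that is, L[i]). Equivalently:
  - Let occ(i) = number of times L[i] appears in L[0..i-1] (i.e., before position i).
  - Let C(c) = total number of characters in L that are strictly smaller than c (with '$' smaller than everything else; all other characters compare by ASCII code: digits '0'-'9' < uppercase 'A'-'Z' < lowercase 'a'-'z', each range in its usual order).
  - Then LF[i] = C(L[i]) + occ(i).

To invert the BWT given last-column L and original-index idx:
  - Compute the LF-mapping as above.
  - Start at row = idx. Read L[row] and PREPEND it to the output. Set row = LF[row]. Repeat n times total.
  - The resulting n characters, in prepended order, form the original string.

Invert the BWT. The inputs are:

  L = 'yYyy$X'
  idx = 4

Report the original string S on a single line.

Answer: yYXyy$

Derivation:
LF mapping: 3 2 4 5 0 1
Walk LF starting at row 4, prepending L[row]:
  step 1: row=4, L[4]='$', prepend. Next row=LF[4]=0
  step 2: row=0, L[0]='y', prepend. Next row=LF[0]=3
  step 3: row=3, L[3]='y', prepend. Next row=LF[3]=5
  step 4: row=5, L[5]='X', prepend. Next row=LF[5]=1
  step 5: row=1, L[1]='Y', prepend. Next row=LF[1]=2
  step 6: row=2, L[2]='y', prepend. Next row=LF[2]=4
Reversed output: yYXyy$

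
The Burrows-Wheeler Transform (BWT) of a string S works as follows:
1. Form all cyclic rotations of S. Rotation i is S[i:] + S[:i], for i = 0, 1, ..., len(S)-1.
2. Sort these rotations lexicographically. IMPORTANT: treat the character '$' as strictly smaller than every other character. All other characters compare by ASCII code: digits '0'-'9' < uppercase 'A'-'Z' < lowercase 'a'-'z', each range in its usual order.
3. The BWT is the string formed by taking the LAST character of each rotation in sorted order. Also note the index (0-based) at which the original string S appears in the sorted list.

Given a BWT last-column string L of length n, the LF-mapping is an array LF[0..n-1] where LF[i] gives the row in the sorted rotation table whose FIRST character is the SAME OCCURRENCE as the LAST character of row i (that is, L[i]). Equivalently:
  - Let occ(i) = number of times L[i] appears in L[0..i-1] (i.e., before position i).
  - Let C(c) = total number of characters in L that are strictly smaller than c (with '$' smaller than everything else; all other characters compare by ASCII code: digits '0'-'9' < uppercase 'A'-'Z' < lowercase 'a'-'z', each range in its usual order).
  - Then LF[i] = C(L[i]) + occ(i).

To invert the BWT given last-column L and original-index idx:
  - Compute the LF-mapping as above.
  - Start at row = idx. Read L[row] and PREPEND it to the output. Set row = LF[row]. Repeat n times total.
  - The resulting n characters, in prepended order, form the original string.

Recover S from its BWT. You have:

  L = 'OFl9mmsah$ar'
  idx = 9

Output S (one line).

Answer: marshmalF9O$

Derivation:
LF mapping: 3 2 7 1 8 9 11 4 6 0 5 10
Walk LF starting at row 9, prepending L[row]:
  step 1: row=9, L[9]='$', prepend. Next row=LF[9]=0
  step 2: row=0, L[0]='O', prepend. Next row=LF[0]=3
  step 3: row=3, L[3]='9', prepend. Next row=LF[3]=1
  step 4: row=1, L[1]='F', prepend. Next row=LF[1]=2
  step 5: row=2, L[2]='l', prepend. Next row=LF[2]=7
  step 6: row=7, L[7]='a', prepend. Next row=LF[7]=4
  step 7: row=4, L[4]='m', prepend. Next row=LF[4]=8
  step 8: row=8, L[8]='h', prepend. Next row=LF[8]=6
  step 9: row=6, L[6]='s', prepend. Next row=LF[6]=11
  step 10: row=11, L[11]='r', prepend. Next row=LF[11]=10
  step 11: row=10, L[10]='a', prepend. Next row=LF[10]=5
  step 12: row=5, L[5]='m', prepend. Next row=LF[5]=9
Reversed output: marshmalF9O$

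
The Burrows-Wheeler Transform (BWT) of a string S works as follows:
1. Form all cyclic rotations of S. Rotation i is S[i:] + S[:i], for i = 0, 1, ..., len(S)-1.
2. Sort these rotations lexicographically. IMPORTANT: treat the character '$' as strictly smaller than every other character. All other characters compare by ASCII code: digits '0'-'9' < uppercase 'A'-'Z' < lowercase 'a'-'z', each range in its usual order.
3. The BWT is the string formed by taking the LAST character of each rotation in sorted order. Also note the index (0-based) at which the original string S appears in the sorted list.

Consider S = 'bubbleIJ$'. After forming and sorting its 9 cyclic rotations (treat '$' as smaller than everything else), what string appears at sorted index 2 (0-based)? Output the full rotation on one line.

Answer: J$bubbleI

Derivation:
All 9 rotations (rotation i = S[i:]+S[:i]):
  rot[0] = bubbleIJ$
  rot[1] = ubbleIJ$b
  rot[2] = bbleIJ$bu
  rot[3] = bleIJ$bub
  rot[4] = leIJ$bubb
  rot[5] = eIJ$bubbl
  rot[6] = IJ$bubble
  rot[7] = J$bubbleI
  rot[8] = $bubbleIJ
Sorted (with $ < everything):
  sorted[0] = $bubbleIJ
  sorted[1] = IJ$bubble
  sorted[2] = J$bubbleI
  sorted[3] = bbleIJ$bu
  sorted[4] = bleIJ$bub
  sorted[5] = bubbleIJ$
  sorted[6] = eIJ$bubbl
  sorted[7] = leIJ$bubb
  sorted[8] = ubbleIJ$b
sorted[2] = J$bubbleI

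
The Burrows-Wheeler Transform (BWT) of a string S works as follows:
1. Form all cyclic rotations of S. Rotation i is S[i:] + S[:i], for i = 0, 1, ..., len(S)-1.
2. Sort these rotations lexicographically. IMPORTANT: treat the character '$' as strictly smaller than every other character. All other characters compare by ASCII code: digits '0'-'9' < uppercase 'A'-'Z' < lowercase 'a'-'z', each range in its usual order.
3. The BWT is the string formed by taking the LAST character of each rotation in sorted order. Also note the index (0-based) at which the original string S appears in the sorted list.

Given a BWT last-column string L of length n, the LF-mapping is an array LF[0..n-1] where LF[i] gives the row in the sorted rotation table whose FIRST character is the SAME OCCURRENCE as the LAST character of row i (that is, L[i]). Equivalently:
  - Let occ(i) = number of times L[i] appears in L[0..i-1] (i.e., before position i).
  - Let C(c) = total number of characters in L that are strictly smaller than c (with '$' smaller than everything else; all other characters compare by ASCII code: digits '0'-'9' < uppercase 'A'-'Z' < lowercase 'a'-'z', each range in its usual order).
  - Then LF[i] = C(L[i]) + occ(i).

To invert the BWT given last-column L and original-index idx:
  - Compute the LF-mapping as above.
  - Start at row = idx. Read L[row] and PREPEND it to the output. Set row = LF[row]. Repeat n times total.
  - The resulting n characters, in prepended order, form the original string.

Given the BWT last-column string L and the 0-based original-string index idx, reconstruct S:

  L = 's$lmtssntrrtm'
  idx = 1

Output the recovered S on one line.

Answer: lmmttsrsrtns$

Derivation:
LF mapping: 7 0 1 2 10 8 9 4 11 5 6 12 3
Walk LF starting at row 1, prepending L[row]:
  step 1: row=1, L[1]='$', prepend. Next row=LF[1]=0
  step 2: row=0, L[0]='s', prepend. Next row=LF[0]=7
  step 3: row=7, L[7]='n', prepend. Next row=LF[7]=4
  step 4: row=4, L[4]='t', prepend. Next row=LF[4]=10
  step 5: row=10, L[10]='r', prepend. Next row=LF[10]=6
  step 6: row=6, L[6]='s', prepend. Next row=LF[6]=9
  step 7: row=9, L[9]='r', prepend. Next row=LF[9]=5
  step 8: row=5, L[5]='s', prepend. Next row=LF[5]=8
  step 9: row=8, L[8]='t', prepend. Next row=LF[8]=11
  step 10: row=11, L[11]='t', prepend. Next row=LF[11]=12
  step 11: row=12, L[12]='m', prepend. Next row=LF[12]=3
  step 12: row=3, L[3]='m', prepend. Next row=LF[3]=2
  step 13: row=2, L[2]='l', prepend. Next row=LF[2]=1
Reversed output: lmmttsrsrtns$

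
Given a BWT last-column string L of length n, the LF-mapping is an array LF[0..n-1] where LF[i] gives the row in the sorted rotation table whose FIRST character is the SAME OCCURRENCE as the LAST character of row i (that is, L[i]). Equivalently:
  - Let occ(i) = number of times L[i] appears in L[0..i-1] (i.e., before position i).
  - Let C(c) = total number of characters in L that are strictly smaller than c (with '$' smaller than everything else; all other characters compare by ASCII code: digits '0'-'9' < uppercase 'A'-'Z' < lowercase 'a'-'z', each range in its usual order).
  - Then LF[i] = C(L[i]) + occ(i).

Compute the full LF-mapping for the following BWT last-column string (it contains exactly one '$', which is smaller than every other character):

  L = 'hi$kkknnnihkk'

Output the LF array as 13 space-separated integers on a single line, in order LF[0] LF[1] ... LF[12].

Char counts: '$':1, 'h':2, 'i':2, 'k':5, 'n':3
C (first-col start): C('$')=0, C('h')=1, C('i')=3, C('k')=5, C('n')=10
L[0]='h': occ=0, LF[0]=C('h')+0=1+0=1
L[1]='i': occ=0, LF[1]=C('i')+0=3+0=3
L[2]='$': occ=0, LF[2]=C('$')+0=0+0=0
L[3]='k': occ=0, LF[3]=C('k')+0=5+0=5
L[4]='k': occ=1, LF[4]=C('k')+1=5+1=6
L[5]='k': occ=2, LF[5]=C('k')+2=5+2=7
L[6]='n': occ=0, LF[6]=C('n')+0=10+0=10
L[7]='n': occ=1, LF[7]=C('n')+1=10+1=11
L[8]='n': occ=2, LF[8]=C('n')+2=10+2=12
L[9]='i': occ=1, LF[9]=C('i')+1=3+1=4
L[10]='h': occ=1, LF[10]=C('h')+1=1+1=2
L[11]='k': occ=3, LF[11]=C('k')+3=5+3=8
L[12]='k': occ=4, LF[12]=C('k')+4=5+4=9

Answer: 1 3 0 5 6 7 10 11 12 4 2 8 9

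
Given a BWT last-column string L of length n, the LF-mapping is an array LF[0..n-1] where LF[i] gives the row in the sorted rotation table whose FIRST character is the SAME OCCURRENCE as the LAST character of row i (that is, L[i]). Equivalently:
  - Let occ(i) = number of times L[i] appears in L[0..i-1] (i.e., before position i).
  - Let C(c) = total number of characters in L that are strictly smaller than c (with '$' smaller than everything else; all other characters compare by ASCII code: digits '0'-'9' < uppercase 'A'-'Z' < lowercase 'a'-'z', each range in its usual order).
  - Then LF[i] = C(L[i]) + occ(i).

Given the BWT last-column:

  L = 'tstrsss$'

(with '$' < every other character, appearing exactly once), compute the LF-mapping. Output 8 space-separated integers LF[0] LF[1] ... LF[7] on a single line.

Answer: 6 2 7 1 3 4 5 0

Derivation:
Char counts: '$':1, 'r':1, 's':4, 't':2
C (first-col start): C('$')=0, C('r')=1, C('s')=2, C('t')=6
L[0]='t': occ=0, LF[0]=C('t')+0=6+0=6
L[1]='s': occ=0, LF[1]=C('s')+0=2+0=2
L[2]='t': occ=1, LF[2]=C('t')+1=6+1=7
L[3]='r': occ=0, LF[3]=C('r')+0=1+0=1
L[4]='s': occ=1, LF[4]=C('s')+1=2+1=3
L[5]='s': occ=2, LF[5]=C('s')+2=2+2=4
L[6]='s': occ=3, LF[6]=C('s')+3=2+3=5
L[7]='$': occ=0, LF[7]=C('$')+0=0+0=0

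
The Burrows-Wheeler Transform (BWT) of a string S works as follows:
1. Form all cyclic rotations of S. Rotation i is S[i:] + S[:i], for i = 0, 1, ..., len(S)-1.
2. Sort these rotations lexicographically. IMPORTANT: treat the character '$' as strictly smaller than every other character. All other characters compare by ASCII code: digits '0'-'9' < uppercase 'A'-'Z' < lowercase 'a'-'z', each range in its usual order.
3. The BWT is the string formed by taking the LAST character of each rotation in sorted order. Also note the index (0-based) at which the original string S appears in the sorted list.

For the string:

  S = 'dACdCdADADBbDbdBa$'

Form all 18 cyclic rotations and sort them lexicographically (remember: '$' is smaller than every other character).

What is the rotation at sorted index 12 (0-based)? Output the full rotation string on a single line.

Answer: bDbdBa$dACdCdADADB

Derivation:
All 18 rotations (rotation i = S[i:]+S[:i]):
  rot[0] = dACdCdADADBbDbdBa$
  rot[1] = ACdCdADADBbDbdBa$d
  rot[2] = CdCdADADBbDbdBa$dA
  rot[3] = dCdADADBbDbdBa$dAC
  rot[4] = CdADADBbDbdBa$dACd
  rot[5] = dADADBbDbdBa$dACdC
  rot[6] = ADADBbDbdBa$dACdCd
  rot[7] = DADBbDbdBa$dACdCdA
  rot[8] = ADBbDbdBa$dACdCdAD
  rot[9] = DBbDbdBa$dACdCdADA
  rot[10] = BbDbdBa$dACdCdADAD
  rot[11] = bDbdBa$dACdCdADADB
  rot[12] = DbdBa$dACdCdADADBb
  rot[13] = bdBa$dACdCdADADBbD
  rot[14] = dBa$dACdCdADADBbDb
  rot[15] = Ba$dACdCdADADBbDbd
  rot[16] = a$dACdCdADADBbDbdB
  rot[17] = $dACdCdADADBbDbdBa
Sorted (with $ < everything):
  sorted[0] = $dACdCdADADBbDbdBa
  sorted[1] = ACdCdADADBbDbdBa$d
  sorted[2] = ADADBbDbdBa$dACdCd
  sorted[3] = ADBbDbdBa$dACdCdAD
  sorted[4] = Ba$dACdCdADADBbDbd
  sorted[5] = BbDbdBa$dACdCdADAD
  sorted[6] = CdADADBbDbdBa$dACd
  sorted[7] = CdCdADADBbDbdBa$dA
  sorted[8] = DADBbDbdBa$dACdCdA
  sorted[9] = DBbDbdBa$dACdCdADA
  sorted[10] = DbdBa$dACdCdADADBb
  sorted[11] = a$dACdCdADADBbDbdB
  sorted[12] = bDbdBa$dACdCdADADB
  sorted[13] = bdBa$dACdCdADADBbD
  sorted[14] = dACdCdADADBbDbdBa$
  sorted[15] = dADADBbDbdBa$dACdC
  sorted[16] = dBa$dACdCdADADBbDb
  sorted[17] = dCdADADBbDbdBa$dAC
sorted[12] = bDbdBa$dACdCdADADB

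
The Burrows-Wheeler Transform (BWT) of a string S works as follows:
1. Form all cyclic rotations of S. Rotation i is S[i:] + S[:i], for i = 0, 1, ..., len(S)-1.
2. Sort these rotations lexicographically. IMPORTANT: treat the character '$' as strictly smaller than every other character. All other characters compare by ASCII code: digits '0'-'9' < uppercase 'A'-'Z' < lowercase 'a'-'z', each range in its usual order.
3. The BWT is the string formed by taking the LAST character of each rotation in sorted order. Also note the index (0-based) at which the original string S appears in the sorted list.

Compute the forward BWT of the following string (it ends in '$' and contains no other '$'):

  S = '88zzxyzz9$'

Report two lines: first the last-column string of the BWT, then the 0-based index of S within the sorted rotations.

All 10 rotations (rotation i = S[i:]+S[:i]):
  rot[0] = 88zzxyzz9$
  rot[1] = 8zzxyzz9$8
  rot[2] = zzxyzz9$88
  rot[3] = zxyzz9$88z
  rot[4] = xyzz9$88zz
  rot[5] = yzz9$88zzx
  rot[6] = zz9$88zzxy
  rot[7] = z9$88zzxyz
  rot[8] = 9$88zzxyzz
  rot[9] = $88zzxyzz9
Sorted (with $ < everything):
  sorted[0] = $88zzxyzz9  (last char: '9')
  sorted[1] = 88zzxyzz9$  (last char: '$')
  sorted[2] = 8zzxyzz9$8  (last char: '8')
  sorted[3] = 9$88zzxyzz  (last char: 'z')
  sorted[4] = xyzz9$88zz  (last char: 'z')
  sorted[5] = yzz9$88zzx  (last char: 'x')
  sorted[6] = z9$88zzxyz  (last char: 'z')
  sorted[7] = zxyzz9$88z  (last char: 'z')
  sorted[8] = zz9$88zzxy  (last char: 'y')
  sorted[9] = zzxyzz9$88  (last char: '8')
Last column: 9$8zzxzzy8
Original string S is at sorted index 1

Answer: 9$8zzxzzy8
1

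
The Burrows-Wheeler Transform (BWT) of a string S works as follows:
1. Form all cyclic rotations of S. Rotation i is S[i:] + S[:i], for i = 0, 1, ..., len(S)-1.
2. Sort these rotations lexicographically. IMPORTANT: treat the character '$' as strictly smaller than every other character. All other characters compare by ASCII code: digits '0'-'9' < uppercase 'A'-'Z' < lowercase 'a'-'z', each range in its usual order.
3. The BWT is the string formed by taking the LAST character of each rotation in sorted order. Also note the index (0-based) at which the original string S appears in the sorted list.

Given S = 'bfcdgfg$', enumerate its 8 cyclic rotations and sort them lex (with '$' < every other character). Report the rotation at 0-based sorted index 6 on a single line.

Answer: g$bfcdgf

Derivation:
All 8 rotations (rotation i = S[i:]+S[:i]):
  rot[0] = bfcdgfg$
  rot[1] = fcdgfg$b
  rot[2] = cdgfg$bf
  rot[3] = dgfg$bfc
  rot[4] = gfg$bfcd
  rot[5] = fg$bfcdg
  rot[6] = g$bfcdgf
  rot[7] = $bfcdgfg
Sorted (with $ < everything):
  sorted[0] = $bfcdgfg
  sorted[1] = bfcdgfg$
  sorted[2] = cdgfg$bf
  sorted[3] = dgfg$bfc
  sorted[4] = fcdgfg$b
  sorted[5] = fg$bfcdg
  sorted[6] = g$bfcdgf
  sorted[7] = gfg$bfcd
sorted[6] = g$bfcdgf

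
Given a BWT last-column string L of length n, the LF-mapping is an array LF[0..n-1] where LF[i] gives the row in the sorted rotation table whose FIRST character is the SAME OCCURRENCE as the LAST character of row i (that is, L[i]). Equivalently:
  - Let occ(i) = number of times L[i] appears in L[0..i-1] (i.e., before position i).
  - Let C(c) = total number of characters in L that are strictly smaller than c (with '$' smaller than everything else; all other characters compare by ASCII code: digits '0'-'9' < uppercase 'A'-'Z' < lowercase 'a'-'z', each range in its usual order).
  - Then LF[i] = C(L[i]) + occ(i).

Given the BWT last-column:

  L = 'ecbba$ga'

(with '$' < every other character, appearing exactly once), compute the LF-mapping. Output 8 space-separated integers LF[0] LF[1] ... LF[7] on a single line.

Answer: 6 5 3 4 1 0 7 2

Derivation:
Char counts: '$':1, 'a':2, 'b':2, 'c':1, 'e':1, 'g':1
C (first-col start): C('$')=0, C('a')=1, C('b')=3, C('c')=5, C('e')=6, C('g')=7
L[0]='e': occ=0, LF[0]=C('e')+0=6+0=6
L[1]='c': occ=0, LF[1]=C('c')+0=5+0=5
L[2]='b': occ=0, LF[2]=C('b')+0=3+0=3
L[3]='b': occ=1, LF[3]=C('b')+1=3+1=4
L[4]='a': occ=0, LF[4]=C('a')+0=1+0=1
L[5]='$': occ=0, LF[5]=C('$')+0=0+0=0
L[6]='g': occ=0, LF[6]=C('g')+0=7+0=7
L[7]='a': occ=1, LF[7]=C('a')+1=1+1=2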